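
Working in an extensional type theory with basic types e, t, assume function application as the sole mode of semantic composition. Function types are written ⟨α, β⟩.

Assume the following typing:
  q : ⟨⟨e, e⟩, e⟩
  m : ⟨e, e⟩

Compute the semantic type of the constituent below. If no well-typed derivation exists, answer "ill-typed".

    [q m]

e

At [q m], q : ⟨⟨e, e⟩, e⟩ takes m : ⟨e, e⟩, giving e.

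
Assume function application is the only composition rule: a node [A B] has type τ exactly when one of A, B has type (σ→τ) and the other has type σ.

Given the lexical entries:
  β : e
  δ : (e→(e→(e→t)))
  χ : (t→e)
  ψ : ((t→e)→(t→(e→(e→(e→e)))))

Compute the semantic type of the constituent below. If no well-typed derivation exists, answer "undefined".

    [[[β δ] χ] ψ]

undefined

At [β δ], δ : (e→(e→(e→t))) takes β : e, giving (e→(e→t)).
At [[β δ] χ]: neither (e→(e→t)) nor (t→e) can take the other as argument; the node is ill-typed.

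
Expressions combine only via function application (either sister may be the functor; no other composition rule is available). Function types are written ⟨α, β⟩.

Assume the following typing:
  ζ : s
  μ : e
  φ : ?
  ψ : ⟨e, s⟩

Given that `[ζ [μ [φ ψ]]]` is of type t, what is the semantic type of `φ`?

⟨⟨e, s⟩, ⟨e, ⟨s, t⟩⟩⟩

For [ζ [μ [φ ψ]]] to have type t with ζ of type s, [μ [φ ψ]] must be the function: [μ [φ ψ]] : ⟨s, t⟩.
For [μ [φ ψ]] to have type ⟨s, t⟩ with μ of type e, [φ ψ] must be the function: [φ ψ] : ⟨e, ⟨s, t⟩⟩.
For [φ ψ] to have type ⟨e, ⟨s, t⟩⟩ with ψ of type ⟨e, s⟩, φ must be the function: φ : ⟨⟨e, s⟩, ⟨e, ⟨s, t⟩⟩⟩.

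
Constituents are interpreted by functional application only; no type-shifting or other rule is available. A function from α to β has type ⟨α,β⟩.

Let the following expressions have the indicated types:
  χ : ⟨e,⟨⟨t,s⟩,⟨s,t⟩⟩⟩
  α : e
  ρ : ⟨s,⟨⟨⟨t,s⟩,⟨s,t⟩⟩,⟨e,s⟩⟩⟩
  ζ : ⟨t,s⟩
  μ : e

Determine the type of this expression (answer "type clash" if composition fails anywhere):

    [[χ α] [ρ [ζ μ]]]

type clash

[χ α]: χ is ⟨e,⟨⟨t,s⟩,⟨s,t⟩⟩⟩, α is e; result ⟨⟨t,s⟩,⟨s,t⟩⟩.
[ζ μ]: ⟨t,s⟩ with e — neither is a function whose domain matches the other; composition fails here.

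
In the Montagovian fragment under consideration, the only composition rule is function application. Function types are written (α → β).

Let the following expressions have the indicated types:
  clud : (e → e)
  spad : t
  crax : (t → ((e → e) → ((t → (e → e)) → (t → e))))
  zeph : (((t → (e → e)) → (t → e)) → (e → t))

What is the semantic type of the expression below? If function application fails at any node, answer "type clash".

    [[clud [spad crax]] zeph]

(e → t)

[spad crax] — crax of type (t → ((e → e) → ((t → (e → e)) → (t → e)))) combines with spad of type t: type ((e → e) → ((t → (e → e)) → (t → e))).
[clud [spad crax]] — [spad crax] of type ((e → e) → ((t → (e → e)) → (t → e))) combines with clud of type (e → e): type ((t → (e → e)) → (t → e)).
[[clud [spad crax]] zeph] — zeph of type (((t → (e → e)) → (t → e)) → (e → t)) combines with [clud [spad crax]] of type ((t → (e → e)) → (t → e)): type (e → t).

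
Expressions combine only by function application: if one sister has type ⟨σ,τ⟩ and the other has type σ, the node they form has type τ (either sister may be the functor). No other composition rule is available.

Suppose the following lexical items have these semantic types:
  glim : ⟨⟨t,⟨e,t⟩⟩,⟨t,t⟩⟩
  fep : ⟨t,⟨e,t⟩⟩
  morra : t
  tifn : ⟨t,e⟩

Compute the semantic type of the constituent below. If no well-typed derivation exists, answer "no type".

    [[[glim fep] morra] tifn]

[glim fep]: functor glim : ⟨⟨t,⟨e,t⟩⟩,⟨t,t⟩⟩, argument fep : ⟨t,⟨e,t⟩⟩; result ⟨t,t⟩.
[[glim fep] morra]: functor [glim fep] : ⟨t,t⟩, argument morra : t; result t.
[[[glim fep] morra] tifn]: functor tifn : ⟨t,e⟩, argument [[glim fep] morra] : t; result e.

e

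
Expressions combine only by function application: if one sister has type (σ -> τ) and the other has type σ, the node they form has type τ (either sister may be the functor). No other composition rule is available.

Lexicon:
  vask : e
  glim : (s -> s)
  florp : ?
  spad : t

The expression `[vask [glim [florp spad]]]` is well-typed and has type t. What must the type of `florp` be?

(t -> ((s -> s) -> (e -> t)))

[vask [glim [florp spad]]] is required to be t. vask : e cannot yield t as functor, so [glim [florp spad]] : (e -> t).
[glim [florp spad]] is required to be (e -> t). glim : (s -> s) cannot yield (e -> t) as functor, so [florp spad] : ((s -> s) -> (e -> t)).
[florp spad] is required to be ((s -> s) -> (e -> t)). spad : t cannot yield ((s -> s) -> (e -> t)) as functor, so florp : (t -> ((s -> s) -> (e -> t))).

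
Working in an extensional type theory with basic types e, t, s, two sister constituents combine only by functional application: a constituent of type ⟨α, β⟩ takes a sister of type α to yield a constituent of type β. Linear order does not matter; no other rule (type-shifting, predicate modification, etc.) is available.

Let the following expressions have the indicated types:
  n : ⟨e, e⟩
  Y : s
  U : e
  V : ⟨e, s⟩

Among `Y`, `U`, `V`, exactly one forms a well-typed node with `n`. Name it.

U

Y : s — no; n wants e, and Y wants nothing (atomic).
U — combines: n : ⟨e, e⟩ takes U : e as argument, giving e.
V : ⟨e, s⟩ — no; n wants e, and V wants e.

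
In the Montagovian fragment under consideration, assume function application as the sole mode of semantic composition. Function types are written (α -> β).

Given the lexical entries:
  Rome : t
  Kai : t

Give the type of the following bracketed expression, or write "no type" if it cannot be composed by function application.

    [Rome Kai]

At [Rome Kai]: neither t nor t can take the other as argument; the node is ill-typed.

no type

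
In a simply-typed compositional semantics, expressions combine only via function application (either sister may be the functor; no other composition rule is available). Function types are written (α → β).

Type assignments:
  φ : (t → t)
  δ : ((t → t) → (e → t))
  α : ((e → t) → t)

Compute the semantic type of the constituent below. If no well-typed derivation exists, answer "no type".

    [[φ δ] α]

[φ δ] — δ of type ((t → t) → (e → t)) combines with φ of type (t → t): type (e → t).
[[φ δ] α] — α of type ((e → t) → t) combines with [φ δ] of type (e → t): type t.

t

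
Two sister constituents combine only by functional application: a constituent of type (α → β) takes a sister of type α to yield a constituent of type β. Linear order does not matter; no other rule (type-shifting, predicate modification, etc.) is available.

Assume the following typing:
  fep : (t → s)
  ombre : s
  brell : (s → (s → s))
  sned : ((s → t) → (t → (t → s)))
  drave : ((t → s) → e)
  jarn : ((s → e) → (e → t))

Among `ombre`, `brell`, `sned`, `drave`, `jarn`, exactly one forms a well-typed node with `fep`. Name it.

drave

ombre : s — no; fep wants t, and ombre wants nothing (atomic).
brell : (s → (s → s)) — no; fep wants t, and brell wants s.
sned : ((s → t) → (t → (t → s))) — no; fep wants t, and sned wants (s → t).
drave — combines: drave : ((t → s) → e) takes fep : (t → s) as argument, giving e.
jarn : ((s → e) → (e → t)) — no; fep wants t, and jarn wants (s → e).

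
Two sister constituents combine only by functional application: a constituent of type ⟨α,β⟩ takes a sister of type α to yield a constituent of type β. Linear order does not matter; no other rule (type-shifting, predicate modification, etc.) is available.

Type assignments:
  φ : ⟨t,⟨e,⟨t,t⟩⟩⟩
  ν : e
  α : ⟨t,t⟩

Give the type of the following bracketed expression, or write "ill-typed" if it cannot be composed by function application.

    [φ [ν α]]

ill-typed

At [ν α]: neither e nor ⟨t,t⟩ can take the other as argument; the node is ill-typed.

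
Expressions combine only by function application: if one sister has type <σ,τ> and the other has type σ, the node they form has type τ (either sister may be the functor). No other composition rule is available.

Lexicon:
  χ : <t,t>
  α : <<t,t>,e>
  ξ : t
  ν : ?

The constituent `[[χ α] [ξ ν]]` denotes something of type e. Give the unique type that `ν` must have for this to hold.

<t,<e,e>>

[[χ α] [ξ ν]] is required to be e. [χ α] : e cannot yield e as functor, so [ξ ν] : <e,e>.
[ξ ν] is required to be <e,e>. ξ : t cannot yield <e,e> as functor, so ν : <t,<e,e>>.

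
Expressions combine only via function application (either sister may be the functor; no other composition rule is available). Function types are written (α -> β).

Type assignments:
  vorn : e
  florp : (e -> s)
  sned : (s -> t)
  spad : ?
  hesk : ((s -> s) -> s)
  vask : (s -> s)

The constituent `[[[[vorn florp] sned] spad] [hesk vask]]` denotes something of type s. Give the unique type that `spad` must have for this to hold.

For [[[[vorn florp] sned] spad] [hesk vask]] to have type s with [hesk vask] of type s, [[[vorn florp] sned] spad] must be the function: [[[vorn florp] sned] spad] : (s -> s).
For [[[vorn florp] sned] spad] to have type (s -> s) with [[vorn florp] sned] of type t, spad must be the function: spad : (t -> (s -> s)).

(t -> (s -> s))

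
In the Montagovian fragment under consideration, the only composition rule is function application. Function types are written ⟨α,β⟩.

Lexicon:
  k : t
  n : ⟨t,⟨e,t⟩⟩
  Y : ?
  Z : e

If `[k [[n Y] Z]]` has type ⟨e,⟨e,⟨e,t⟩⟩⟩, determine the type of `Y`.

At [k [[n Y] Z]] (required: ⟨e,⟨e,⟨e,t⟩⟩⟩): k is t, which is not a function with range ⟨e,⟨e,⟨e,t⟩⟩⟩; hence [[n Y] Z] is the functor — type ⟨t,⟨e,⟨e,⟨e,t⟩⟩⟩⟩.
At [[n Y] Z] (required: ⟨t,⟨e,⟨e,⟨e,t⟩⟩⟩⟩): Z is e, which is not a function with range ⟨t,⟨e,⟨e,⟨e,t⟩⟩⟩⟩; hence [n Y] is the functor — type ⟨e,⟨t,⟨e,⟨e,⟨e,t⟩⟩⟩⟩⟩.
At [n Y] (required: ⟨e,⟨t,⟨e,⟨e,⟨e,t⟩⟩⟩⟩⟩): n is ⟨t,⟨e,t⟩⟩, which is not a function with range ⟨e,⟨t,⟨e,⟨e,⟨e,t⟩⟩⟩⟩⟩; hence Y is the functor — type ⟨⟨t,⟨e,t⟩⟩,⟨e,⟨t,⟨e,⟨e,⟨e,t⟩⟩⟩⟩⟩⟩.

⟨⟨t,⟨e,t⟩⟩,⟨e,⟨t,⟨e,⟨e,⟨e,t⟩⟩⟩⟩⟩⟩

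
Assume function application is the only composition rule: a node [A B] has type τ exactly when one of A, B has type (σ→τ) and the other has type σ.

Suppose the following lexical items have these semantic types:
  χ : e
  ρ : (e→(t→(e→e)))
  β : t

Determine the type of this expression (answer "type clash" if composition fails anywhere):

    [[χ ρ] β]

(e→e)

[χ ρ] — ρ of type (e→(t→(e→e))) combines with χ of type e: type (t→(e→e)).
[[χ ρ] β] — [χ ρ] of type (t→(e→e)) combines with β of type t: type (e→e).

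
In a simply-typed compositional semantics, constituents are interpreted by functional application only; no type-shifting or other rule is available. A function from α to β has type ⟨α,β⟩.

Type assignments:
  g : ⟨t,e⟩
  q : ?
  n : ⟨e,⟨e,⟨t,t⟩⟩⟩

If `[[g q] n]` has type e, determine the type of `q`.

[[g q] n] is required to be e. n : ⟨e,⟨e,⟨t,t⟩⟩⟩ cannot yield e as functor, so [g q] : ⟨⟨e,⟨e,⟨t,t⟩⟩⟩,e⟩.
[g q] is required to be ⟨⟨e,⟨e,⟨t,t⟩⟩⟩,e⟩. g : ⟨t,e⟩ cannot yield ⟨⟨e,⟨e,⟨t,t⟩⟩⟩,e⟩ as functor, so q : ⟨⟨t,e⟩,⟨⟨e,⟨e,⟨t,t⟩⟩⟩,e⟩⟩.

⟨⟨t,e⟩,⟨⟨e,⟨e,⟨t,t⟩⟩⟩,e⟩⟩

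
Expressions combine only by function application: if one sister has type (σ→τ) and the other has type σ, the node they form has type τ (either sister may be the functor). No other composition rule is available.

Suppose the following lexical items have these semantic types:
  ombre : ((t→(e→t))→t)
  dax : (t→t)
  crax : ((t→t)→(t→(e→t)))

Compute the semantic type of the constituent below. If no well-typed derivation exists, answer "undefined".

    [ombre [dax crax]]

At [dax crax], crax : ((t→t)→(t→(e→t))) takes dax : (t→t), giving (t→(e→t)).
At [ombre [dax crax]], ombre : ((t→(e→t))→t) takes [dax crax] : (t→(e→t)), giving t.

t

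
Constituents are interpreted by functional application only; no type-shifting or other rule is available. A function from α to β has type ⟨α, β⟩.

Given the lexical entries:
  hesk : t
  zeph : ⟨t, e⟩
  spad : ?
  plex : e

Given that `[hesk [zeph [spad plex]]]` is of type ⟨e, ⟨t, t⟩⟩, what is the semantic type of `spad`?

⟨e, ⟨⟨t, e⟩, ⟨t, ⟨e, ⟨t, t⟩⟩⟩⟩⟩

At [hesk [zeph [spad plex]]] (required: ⟨e, ⟨t, t⟩⟩): hesk is t, which is not a function with range ⟨e, ⟨t, t⟩⟩; hence [zeph [spad plex]] is the functor — type ⟨t, ⟨e, ⟨t, t⟩⟩⟩.
At [zeph [spad plex]] (required: ⟨t, ⟨e, ⟨t, t⟩⟩⟩): zeph is ⟨t, e⟩, which is not a function with range ⟨t, ⟨e, ⟨t, t⟩⟩⟩; hence [spad plex] is the functor — type ⟨⟨t, e⟩, ⟨t, ⟨e, ⟨t, t⟩⟩⟩⟩.
At [spad plex] (required: ⟨⟨t, e⟩, ⟨t, ⟨e, ⟨t, t⟩⟩⟩⟩): plex is e, which is not a function with range ⟨⟨t, e⟩, ⟨t, ⟨e, ⟨t, t⟩⟩⟩⟩; hence spad is the functor — type ⟨e, ⟨⟨t, e⟩, ⟨t, ⟨e, ⟨t, t⟩⟩⟩⟩⟩.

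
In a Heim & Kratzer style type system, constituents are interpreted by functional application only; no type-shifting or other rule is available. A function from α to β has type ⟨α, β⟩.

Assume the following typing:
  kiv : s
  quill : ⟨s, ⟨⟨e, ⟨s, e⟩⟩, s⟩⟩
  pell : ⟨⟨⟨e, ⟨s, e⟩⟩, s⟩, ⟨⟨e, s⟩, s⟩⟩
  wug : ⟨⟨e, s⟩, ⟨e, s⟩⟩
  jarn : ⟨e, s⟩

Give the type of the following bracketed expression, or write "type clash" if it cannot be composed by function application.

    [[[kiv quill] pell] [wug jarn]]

[kiv quill] — quill of type ⟨s, ⟨⟨e, ⟨s, e⟩⟩, s⟩⟩ combines with kiv of type s: type ⟨⟨e, ⟨s, e⟩⟩, s⟩.
[[kiv quill] pell] — pell of type ⟨⟨⟨e, ⟨s, e⟩⟩, s⟩, ⟨⟨e, s⟩, s⟩⟩ combines with [kiv quill] of type ⟨⟨e, ⟨s, e⟩⟩, s⟩: type ⟨⟨e, s⟩, s⟩.
[wug jarn] — wug of type ⟨⟨e, s⟩, ⟨e, s⟩⟩ combines with jarn of type ⟨e, s⟩: type ⟨e, s⟩.
[[[kiv quill] pell] [wug jarn]] — [[kiv quill] pell] of type ⟨⟨e, s⟩, s⟩ combines with [wug jarn] of type ⟨e, s⟩: type s.

s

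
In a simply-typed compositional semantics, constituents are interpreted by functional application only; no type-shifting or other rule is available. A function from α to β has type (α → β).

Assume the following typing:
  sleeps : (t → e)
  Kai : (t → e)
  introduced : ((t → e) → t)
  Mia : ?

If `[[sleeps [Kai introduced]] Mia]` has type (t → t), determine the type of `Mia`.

(e → (t → t))

At [[sleeps [Kai introduced]] Mia] (required: (t → t)): [sleeps [Kai introduced]] is e, which is not a function with range (t → t); hence Mia is the functor — type (e → (t → t)).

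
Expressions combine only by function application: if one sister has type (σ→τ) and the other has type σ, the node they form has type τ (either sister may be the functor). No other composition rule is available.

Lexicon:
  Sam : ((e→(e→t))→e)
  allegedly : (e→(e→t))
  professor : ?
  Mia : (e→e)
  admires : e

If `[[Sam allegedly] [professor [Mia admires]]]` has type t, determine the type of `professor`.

[[Sam allegedly] [professor [Mia admires]]] is required to be t. [Sam allegedly] : e cannot yield t as functor, so [professor [Mia admires]] : (e→t).
[professor [Mia admires]] is required to be (e→t). [Mia admires] : e cannot yield (e→t) as functor, so professor : (e→(e→t)).

(e→(e→t))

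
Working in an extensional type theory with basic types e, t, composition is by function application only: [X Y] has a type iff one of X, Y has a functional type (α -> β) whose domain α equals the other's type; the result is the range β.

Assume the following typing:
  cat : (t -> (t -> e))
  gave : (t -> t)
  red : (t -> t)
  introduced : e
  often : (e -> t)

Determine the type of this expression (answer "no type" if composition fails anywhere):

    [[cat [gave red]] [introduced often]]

[gave red]: (t -> t) with (t -> t) — neither is a function whose domain matches the other; composition fails here.

no type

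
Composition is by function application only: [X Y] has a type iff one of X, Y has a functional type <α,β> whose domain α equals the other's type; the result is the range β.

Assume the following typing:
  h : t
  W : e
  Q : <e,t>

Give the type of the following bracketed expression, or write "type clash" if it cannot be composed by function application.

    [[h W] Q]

type clash

At [h W]: neither t nor e can take the other as argument; the node is ill-typed.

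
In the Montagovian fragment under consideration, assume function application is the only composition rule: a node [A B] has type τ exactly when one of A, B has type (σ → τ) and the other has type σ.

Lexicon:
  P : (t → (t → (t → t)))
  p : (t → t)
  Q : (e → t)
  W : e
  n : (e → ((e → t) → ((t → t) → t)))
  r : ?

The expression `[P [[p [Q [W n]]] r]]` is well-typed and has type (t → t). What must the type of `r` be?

(t → ((t → (t → (t → t))) → (t → t)))

[P [[p [Q [W n]]] r]] is required to be (t → t). P : (t → (t → (t → t))) cannot yield (t → t) as functor, so [[p [Q [W n]]] r] : ((t → (t → (t → t))) → (t → t)).
[[p [Q [W n]]] r] is required to be ((t → (t → (t → t))) → (t → t)). [p [Q [W n]]] : t cannot yield ((t → (t → (t → t))) → (t → t)) as functor, so r : (t → ((t → (t → (t → t))) → (t → t))).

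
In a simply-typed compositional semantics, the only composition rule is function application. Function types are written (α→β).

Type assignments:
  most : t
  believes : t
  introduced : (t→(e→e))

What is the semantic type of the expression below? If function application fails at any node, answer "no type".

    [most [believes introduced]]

[believes introduced]: functor introduced : (t→(e→e)), argument believes : t; result (e→e).
At [most [believes introduced]]: neither t nor (e→e) can take the other as argument; the node is ill-typed.

no type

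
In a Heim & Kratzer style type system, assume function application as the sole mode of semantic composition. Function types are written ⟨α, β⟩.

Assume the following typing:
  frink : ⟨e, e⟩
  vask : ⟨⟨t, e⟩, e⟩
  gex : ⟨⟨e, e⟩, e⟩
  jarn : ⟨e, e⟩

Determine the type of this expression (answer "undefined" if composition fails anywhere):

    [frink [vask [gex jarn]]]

undefined

[gex jarn]: gex is ⟨⟨e, e⟩, e⟩, jarn is ⟨e, e⟩; result e.
[vask [gex jarn]]: ⟨⟨t, e⟩, e⟩ and e cannot combine by function application — type clash.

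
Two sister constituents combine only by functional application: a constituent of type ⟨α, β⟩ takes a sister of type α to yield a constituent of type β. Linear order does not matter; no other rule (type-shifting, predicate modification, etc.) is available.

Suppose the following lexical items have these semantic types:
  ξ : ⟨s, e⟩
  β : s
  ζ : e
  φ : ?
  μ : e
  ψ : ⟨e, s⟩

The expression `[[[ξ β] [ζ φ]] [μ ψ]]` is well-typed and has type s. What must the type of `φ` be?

⟨e, ⟨e, ⟨s, s⟩⟩⟩

[[[ξ β] [ζ φ]] [μ ψ]] must have type s. The sister [μ ψ] has type s; that is not a function onto s, so [[ξ β] [ζ φ]] must be the functor, of type ⟨s, s⟩.
[[ξ β] [ζ φ]] must have type ⟨s, s⟩. The sister [ξ β] has type e; that is not a function onto ⟨s, s⟩, so [ζ φ] must be the functor, of type ⟨e, ⟨s, s⟩⟩.
[ζ φ] must have type ⟨e, ⟨s, s⟩⟩. The sister ζ has type e; that is not a function onto ⟨e, ⟨s, s⟩⟩, so φ must be the functor, of type ⟨e, ⟨e, ⟨s, s⟩⟩⟩.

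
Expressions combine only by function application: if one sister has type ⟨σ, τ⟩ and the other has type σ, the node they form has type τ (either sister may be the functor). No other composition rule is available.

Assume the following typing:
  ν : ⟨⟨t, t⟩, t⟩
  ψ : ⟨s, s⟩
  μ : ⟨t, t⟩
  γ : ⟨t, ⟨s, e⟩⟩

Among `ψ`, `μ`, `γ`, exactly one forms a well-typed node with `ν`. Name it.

ψ : ⟨s, s⟩ — neither side's domain matches the other.
μ — combines: ν : ⟨⟨t, t⟩, t⟩ takes μ : ⟨t, t⟩ as argument, giving t.
γ : ⟨t, ⟨s, e⟩⟩ — neither side's domain matches the other.

μ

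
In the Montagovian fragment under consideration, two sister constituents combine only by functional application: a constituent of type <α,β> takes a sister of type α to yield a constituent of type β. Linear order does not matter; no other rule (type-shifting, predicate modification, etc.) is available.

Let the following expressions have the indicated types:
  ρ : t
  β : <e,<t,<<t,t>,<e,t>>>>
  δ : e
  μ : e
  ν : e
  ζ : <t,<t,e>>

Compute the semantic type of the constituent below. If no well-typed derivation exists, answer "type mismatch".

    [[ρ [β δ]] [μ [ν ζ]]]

[β δ]: functor β : <e,<t,<<t,t>,<e,t>>>>, argument δ : e; result <t,<<t,t>,<e,t>>>.
[ρ [β δ]]: functor [β δ] : <t,<<t,t>,<e,t>>>, argument ρ : t; result <<t,t>,<e,t>>.
At [ν ζ]: neither e nor <t,<t,e>> can take the other as argument; the node is ill-typed.

type mismatch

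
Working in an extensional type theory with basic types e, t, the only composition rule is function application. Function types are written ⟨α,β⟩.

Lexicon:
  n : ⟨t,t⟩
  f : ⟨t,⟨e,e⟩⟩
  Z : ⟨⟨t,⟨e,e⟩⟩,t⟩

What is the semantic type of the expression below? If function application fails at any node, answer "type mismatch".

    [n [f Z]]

t

[f Z]: functor Z : ⟨⟨t,⟨e,e⟩⟩,t⟩, argument f : ⟨t,⟨e,e⟩⟩; result t.
[n [f Z]]: functor n : ⟨t,t⟩, argument [f Z] : t; result t.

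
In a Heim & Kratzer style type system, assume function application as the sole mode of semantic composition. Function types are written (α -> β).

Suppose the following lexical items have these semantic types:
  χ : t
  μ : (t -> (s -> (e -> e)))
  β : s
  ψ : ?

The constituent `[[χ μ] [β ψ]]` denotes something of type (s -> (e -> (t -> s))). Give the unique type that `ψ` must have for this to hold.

At [[χ μ] [β ψ]] (required: (s -> (e -> (t -> s)))): [χ μ] is (s -> (e -> e)), which is not a function with range (s -> (e -> (t -> s))); hence [β ψ] is the functor — type ((s -> (e -> e)) -> (s -> (e -> (t -> s)))).
At [β ψ] (required: ((s -> (e -> e)) -> (s -> (e -> (t -> s))))): β is s, which is not a function with range ((s -> (e -> e)) -> (s -> (e -> (t -> s)))); hence ψ is the functor — type (s -> ((s -> (e -> e)) -> (s -> (e -> (t -> s))))).

(s -> ((s -> (e -> e)) -> (s -> (e -> (t -> s)))))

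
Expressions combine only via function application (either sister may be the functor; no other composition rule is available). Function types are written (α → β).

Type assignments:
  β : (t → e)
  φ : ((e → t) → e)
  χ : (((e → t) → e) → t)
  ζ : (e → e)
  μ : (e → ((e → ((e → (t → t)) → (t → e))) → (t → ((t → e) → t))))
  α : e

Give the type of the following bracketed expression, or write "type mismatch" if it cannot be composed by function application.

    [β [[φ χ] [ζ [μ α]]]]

type mismatch

[φ χ]: (((e → t) → e) → t) applied to ((e → t) → e) yields t.
[μ α]: (e → ((e → ((e → (t → t)) → (t → e))) → (t → ((t → e) → t)))) applied to e yields ((e → ((e → (t → t)) → (t → e))) → (t → ((t → e) → t))).
At [ζ [μ α]]: neither (e → e) nor ((e → ((e → (t → t)) → (t → e))) → (t → ((t → e) → t))) can take the other as argument; the node is ill-typed.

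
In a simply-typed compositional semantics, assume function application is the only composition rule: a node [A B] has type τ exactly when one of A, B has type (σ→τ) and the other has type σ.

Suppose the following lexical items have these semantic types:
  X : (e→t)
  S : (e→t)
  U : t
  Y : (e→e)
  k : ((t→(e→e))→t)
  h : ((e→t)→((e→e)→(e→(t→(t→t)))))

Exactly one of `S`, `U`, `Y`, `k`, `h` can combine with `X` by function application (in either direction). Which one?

S : (e→t) — X needs e; S needs e; neither fits.
U : t — X needs e; U needs nothing (atomic); neither fits.
Y : (e→e) — X needs e; Y needs e; neither fits.
k : ((t→(e→e))→t) — X needs e; k needs (t→(e→e)); neither fits.
h — combines: h : ((e→t)→((e→e)→(e→(t→(t→t))))) takes X : (e→t) as argument, giving ((e→e)→(e→(t→(t→t)))).

h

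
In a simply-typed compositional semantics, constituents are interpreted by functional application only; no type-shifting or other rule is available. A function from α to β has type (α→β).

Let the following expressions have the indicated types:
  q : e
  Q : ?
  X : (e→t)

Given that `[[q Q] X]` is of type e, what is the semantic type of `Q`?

[[q Q] X] is required to be e. X : (e→t) cannot yield e as functor, so [q Q] : ((e→t)→e).
[q Q] is required to be ((e→t)→e). q : e cannot yield ((e→t)→e) as functor, so Q : (e→((e→t)→e)).

(e→((e→t)→e))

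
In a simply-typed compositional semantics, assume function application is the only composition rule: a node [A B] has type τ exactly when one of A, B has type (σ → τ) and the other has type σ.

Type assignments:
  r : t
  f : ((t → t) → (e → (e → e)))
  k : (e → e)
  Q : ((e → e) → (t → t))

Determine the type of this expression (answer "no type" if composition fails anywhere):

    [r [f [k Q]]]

[k Q] — Q of type ((e → e) → (t → t)) combines with k of type (e → e): type (t → t).
[f [k Q]] — f of type ((t → t) → (e → (e → e))) combines with [k Q] of type (t → t): type (e → (e → e)).
At [r [f [k Q]]]: neither t nor (e → (e → e)) can take the other as argument; the node is ill-typed.

no type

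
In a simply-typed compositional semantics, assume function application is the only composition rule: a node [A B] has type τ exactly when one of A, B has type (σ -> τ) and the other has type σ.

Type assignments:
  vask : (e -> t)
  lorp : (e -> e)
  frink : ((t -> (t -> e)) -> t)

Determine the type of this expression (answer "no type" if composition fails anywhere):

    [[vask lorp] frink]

[vask lorp]: (e -> t) with (e -> e) — neither is a function whose domain matches the other; composition fails here.

no type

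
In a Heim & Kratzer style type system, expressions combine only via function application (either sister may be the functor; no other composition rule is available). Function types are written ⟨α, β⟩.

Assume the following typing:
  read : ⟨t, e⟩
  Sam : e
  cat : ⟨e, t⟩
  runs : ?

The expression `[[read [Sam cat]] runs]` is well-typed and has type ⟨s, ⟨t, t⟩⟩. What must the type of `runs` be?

[[read [Sam cat]] runs] is required to be ⟨s, ⟨t, t⟩⟩. [read [Sam cat]] : e cannot yield ⟨s, ⟨t, t⟩⟩ as functor, so runs : ⟨e, ⟨s, ⟨t, t⟩⟩⟩.

⟨e, ⟨s, ⟨t, t⟩⟩⟩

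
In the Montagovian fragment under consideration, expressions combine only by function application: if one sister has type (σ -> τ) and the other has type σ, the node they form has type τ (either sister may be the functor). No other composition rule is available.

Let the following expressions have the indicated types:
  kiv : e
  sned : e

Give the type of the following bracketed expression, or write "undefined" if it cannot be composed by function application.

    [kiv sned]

undefined

At [kiv sned]: neither e nor e can take the other as argument; the node is ill-typed.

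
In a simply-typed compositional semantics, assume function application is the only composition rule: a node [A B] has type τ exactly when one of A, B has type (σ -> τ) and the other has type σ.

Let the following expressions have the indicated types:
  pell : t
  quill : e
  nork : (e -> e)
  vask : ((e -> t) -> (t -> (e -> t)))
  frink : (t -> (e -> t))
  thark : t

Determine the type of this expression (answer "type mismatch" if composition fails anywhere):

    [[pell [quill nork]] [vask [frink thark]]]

type mismatch

[quill nork]: nork is (e -> e), quill is e; result e.
At [pell [quill nork]]: neither t nor e can take the other as argument; the node is ill-typed.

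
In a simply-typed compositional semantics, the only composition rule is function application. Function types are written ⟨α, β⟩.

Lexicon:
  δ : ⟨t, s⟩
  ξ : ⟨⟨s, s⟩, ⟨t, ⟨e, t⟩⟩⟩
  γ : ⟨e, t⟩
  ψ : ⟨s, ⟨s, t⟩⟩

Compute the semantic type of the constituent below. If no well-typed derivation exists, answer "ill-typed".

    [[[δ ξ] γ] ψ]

[δ ξ]: ⟨t, s⟩ and ⟨⟨s, s⟩, ⟨t, ⟨e, t⟩⟩⟩ cannot combine by function application — type clash.

ill-typed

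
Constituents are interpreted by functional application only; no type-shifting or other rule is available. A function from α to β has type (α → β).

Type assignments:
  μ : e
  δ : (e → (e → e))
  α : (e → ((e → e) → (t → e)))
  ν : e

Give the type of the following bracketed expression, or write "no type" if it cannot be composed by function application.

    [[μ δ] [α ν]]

(t → e)

[μ δ]: (e → (e → e)) applied to e yields (e → e).
[α ν]: (e → ((e → e) → (t → e))) applied to e yields ((e → e) → (t → e)).
[[μ δ] [α ν]]: ((e → e) → (t → e)) applied to (e → e) yields (t → e).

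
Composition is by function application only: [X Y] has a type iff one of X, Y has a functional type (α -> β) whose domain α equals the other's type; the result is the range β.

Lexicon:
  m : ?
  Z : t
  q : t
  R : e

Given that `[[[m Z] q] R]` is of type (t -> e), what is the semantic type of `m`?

(t -> (t -> (e -> (t -> e))))

[[[m Z] q] R] is required to be (t -> e). R : e cannot yield (t -> e) as functor, so [[m Z] q] : (e -> (t -> e)).
[[m Z] q] is required to be (e -> (t -> e)). q : t cannot yield (e -> (t -> e)) as functor, so [m Z] : (t -> (e -> (t -> e))).
[m Z] is required to be (t -> (e -> (t -> e))). Z : t cannot yield (t -> (e -> (t -> e))) as functor, so m : (t -> (t -> (e -> (t -> e)))).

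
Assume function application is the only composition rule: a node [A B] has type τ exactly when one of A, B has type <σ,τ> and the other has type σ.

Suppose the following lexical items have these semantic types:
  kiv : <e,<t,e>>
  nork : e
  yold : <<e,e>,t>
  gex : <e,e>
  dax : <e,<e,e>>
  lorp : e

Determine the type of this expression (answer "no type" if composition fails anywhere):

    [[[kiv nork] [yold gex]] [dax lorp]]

e

[kiv nork]: <e,<t,e>> applied to e yields <t,e>.
[yold gex]: <<e,e>,t> applied to <e,e> yields t.
[[kiv nork] [yold gex]]: <t,e> applied to t yields e.
[dax lorp]: <e,<e,e>> applied to e yields <e,e>.
[[[kiv nork] [yold gex]] [dax lorp]]: <e,e> applied to e yields e.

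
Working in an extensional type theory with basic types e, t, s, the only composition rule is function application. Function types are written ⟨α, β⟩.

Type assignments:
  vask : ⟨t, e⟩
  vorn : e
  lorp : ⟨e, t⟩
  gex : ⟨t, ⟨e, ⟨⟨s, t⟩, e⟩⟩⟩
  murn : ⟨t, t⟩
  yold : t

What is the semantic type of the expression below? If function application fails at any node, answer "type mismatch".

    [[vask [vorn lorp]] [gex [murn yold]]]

⟨⟨s, t⟩, e⟩

[vorn lorp] — lorp of type ⟨e, t⟩ combines with vorn of type e: type t.
[vask [vorn lorp]] — vask of type ⟨t, e⟩ combines with [vorn lorp] of type t: type e.
[murn yold] — murn of type ⟨t, t⟩ combines with yold of type t: type t.
[gex [murn yold]] — gex of type ⟨t, ⟨e, ⟨⟨s, t⟩, e⟩⟩⟩ combines with [murn yold] of type t: type ⟨e, ⟨⟨s, t⟩, e⟩⟩.
[[vask [vorn lorp]] [gex [murn yold]]] — [gex [murn yold]] of type ⟨e, ⟨⟨s, t⟩, e⟩⟩ combines with [vask [vorn lorp]] of type e: type ⟨⟨s, t⟩, e⟩.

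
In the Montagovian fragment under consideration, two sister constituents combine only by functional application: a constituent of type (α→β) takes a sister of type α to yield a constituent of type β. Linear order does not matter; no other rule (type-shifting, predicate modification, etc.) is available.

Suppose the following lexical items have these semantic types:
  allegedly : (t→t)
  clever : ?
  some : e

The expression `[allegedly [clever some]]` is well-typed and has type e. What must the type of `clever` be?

For [allegedly [clever some]] to have type e with allegedly of type (t→t), [clever some] must be the function: [clever some] : ((t→t)→e).
For [clever some] to have type ((t→t)→e) with some of type e, clever must be the function: clever : (e→((t→t)→e)).

(e→((t→t)→e))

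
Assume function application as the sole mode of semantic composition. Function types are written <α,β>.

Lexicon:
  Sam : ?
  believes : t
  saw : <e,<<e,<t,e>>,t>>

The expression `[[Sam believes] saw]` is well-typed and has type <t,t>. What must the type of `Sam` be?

For [[Sam believes] saw] to have type <t,t> with saw of type <e,<<e,<t,e>>,t>>, [Sam believes] must be the function: [Sam believes] : <<e,<<e,<t,e>>,t>>,<t,t>>.
For [Sam believes] to have type <<e,<<e,<t,e>>,t>>,<t,t>> with believes of type t, Sam must be the function: Sam : <t,<<e,<<e,<t,e>>,t>>,<t,t>>>.

<t,<<e,<<e,<t,e>>,t>>,<t,t>>>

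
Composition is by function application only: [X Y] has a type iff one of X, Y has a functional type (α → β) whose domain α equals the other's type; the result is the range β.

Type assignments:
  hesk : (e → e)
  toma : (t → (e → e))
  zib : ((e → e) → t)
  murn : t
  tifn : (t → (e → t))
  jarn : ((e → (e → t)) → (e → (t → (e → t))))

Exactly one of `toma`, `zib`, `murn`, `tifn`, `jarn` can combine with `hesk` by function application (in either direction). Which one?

toma : (t → (e → e)) — hesk needs e; toma needs t; neither fits.
zib — combines: zib : ((e → e) → t) takes hesk : (e → e) as argument, giving t.
murn : t — hesk needs e; murn needs nothing (atomic); neither fits.
tifn : (t → (e → t)) — hesk needs e; tifn needs t; neither fits.
jarn : ((e → (e → t)) → (e → (t → (e → t)))) — hesk needs e; jarn needs (e → (e → t)); neither fits.

zib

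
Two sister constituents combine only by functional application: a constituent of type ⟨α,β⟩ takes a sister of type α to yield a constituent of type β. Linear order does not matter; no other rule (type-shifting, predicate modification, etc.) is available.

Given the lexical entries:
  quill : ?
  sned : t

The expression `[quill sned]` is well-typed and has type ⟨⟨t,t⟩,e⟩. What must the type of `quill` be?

⟨t,⟨⟨t,t⟩,e⟩⟩

For [quill sned] to have type ⟨⟨t,t⟩,e⟩ with sned of type t, quill must be the function: quill : ⟨t,⟨⟨t,t⟩,e⟩⟩.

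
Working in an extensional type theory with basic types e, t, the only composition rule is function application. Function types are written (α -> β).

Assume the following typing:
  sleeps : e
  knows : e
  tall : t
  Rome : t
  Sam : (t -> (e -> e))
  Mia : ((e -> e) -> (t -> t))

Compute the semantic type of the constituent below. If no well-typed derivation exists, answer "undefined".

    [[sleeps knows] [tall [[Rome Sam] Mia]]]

At [sleeps knows]: neither e nor e can take the other as argument; the node is ill-typed.

undefined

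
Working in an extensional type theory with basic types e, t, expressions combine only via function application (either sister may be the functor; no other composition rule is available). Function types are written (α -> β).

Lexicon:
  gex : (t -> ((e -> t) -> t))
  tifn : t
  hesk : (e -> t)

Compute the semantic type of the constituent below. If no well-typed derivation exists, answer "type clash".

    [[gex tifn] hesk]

[gex tifn]: gex is (t -> ((e -> t) -> t)), tifn is t; result ((e -> t) -> t).
[[gex tifn] hesk]: [gex tifn] is ((e -> t) -> t), hesk is (e -> t); result t.

t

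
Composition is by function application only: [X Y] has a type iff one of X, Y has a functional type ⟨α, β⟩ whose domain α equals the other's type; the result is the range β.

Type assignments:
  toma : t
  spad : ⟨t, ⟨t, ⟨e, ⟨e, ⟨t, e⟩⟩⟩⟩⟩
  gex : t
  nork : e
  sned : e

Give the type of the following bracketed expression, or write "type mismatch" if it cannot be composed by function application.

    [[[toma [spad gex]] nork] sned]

⟨t, e⟩

At [spad gex], spad : ⟨t, ⟨t, ⟨e, ⟨e, ⟨t, e⟩⟩⟩⟩⟩ takes gex : t, giving ⟨t, ⟨e, ⟨e, ⟨t, e⟩⟩⟩⟩.
At [toma [spad gex]], [spad gex] : ⟨t, ⟨e, ⟨e, ⟨t, e⟩⟩⟩⟩ takes toma : t, giving ⟨e, ⟨e, ⟨t, e⟩⟩⟩.
At [[toma [spad gex]] nork], [toma [spad gex]] : ⟨e, ⟨e, ⟨t, e⟩⟩⟩ takes nork : e, giving ⟨e, ⟨t, e⟩⟩.
At [[[toma [spad gex]] nork] sned], [[toma [spad gex]] nork] : ⟨e, ⟨t, e⟩⟩ takes sned : e, giving ⟨t, e⟩.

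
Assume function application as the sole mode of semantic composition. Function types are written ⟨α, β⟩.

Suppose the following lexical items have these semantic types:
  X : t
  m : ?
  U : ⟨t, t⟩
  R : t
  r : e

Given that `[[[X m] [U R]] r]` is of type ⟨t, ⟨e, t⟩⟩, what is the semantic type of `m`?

⟨t, ⟨t, ⟨e, ⟨t, ⟨e, t⟩⟩⟩⟩⟩

At [[[X m] [U R]] r] (required: ⟨t, ⟨e, t⟩⟩): r is e, which is not a function with range ⟨t, ⟨e, t⟩⟩; hence [[X m] [U R]] is the functor — type ⟨e, ⟨t, ⟨e, t⟩⟩⟩.
At [[X m] [U R]] (required: ⟨e, ⟨t, ⟨e, t⟩⟩⟩): [U R] is t, which is not a function with range ⟨e, ⟨t, ⟨e, t⟩⟩⟩; hence [X m] is the functor — type ⟨t, ⟨e, ⟨t, ⟨e, t⟩⟩⟩⟩.
At [X m] (required: ⟨t, ⟨e, ⟨t, ⟨e, t⟩⟩⟩⟩): X is t, which is not a function with range ⟨t, ⟨e, ⟨t, ⟨e, t⟩⟩⟩⟩; hence m is the functor — type ⟨t, ⟨t, ⟨e, ⟨t, ⟨e, t⟩⟩⟩⟩⟩.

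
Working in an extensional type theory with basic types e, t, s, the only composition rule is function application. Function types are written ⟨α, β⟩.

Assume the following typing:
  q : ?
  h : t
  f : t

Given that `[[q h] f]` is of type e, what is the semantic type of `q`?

[[q h] f] must have type e. The sister f has type t; that is not a function onto e, so [q h] must be the functor, of type ⟨t, e⟩.
[q h] must have type ⟨t, e⟩. The sister h has type t; that is not a function onto ⟨t, e⟩, so q must be the functor, of type ⟨t, ⟨t, e⟩⟩.

⟨t, ⟨t, e⟩⟩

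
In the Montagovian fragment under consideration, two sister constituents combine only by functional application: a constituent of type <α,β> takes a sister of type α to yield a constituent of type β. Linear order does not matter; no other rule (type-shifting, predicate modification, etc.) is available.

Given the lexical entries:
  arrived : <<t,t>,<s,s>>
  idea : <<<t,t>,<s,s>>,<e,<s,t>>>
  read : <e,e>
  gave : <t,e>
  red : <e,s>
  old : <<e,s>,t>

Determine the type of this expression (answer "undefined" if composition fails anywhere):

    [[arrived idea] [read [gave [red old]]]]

[arrived idea]: <<<t,t>,<s,s>>,<e,<s,t>>> applied to <<t,t>,<s,s>> yields <e,<s,t>>.
[red old]: <<e,s>,t> applied to <e,s> yields t.
[gave [red old]]: <t,e> applied to t yields e.
[read [gave [red old]]]: <e,e> applied to e yields e.
[[arrived idea] [read [gave [red old]]]]: <e,<s,t>> applied to e yields <s,t>.

<s,t>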